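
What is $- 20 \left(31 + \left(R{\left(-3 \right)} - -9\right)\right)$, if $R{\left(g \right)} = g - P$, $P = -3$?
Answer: $-800$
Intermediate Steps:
$R{\left(g \right)} = 3 + g$ ($R{\left(g \right)} = g - -3 = g + 3 = 3 + g$)
$- 20 \left(31 + \left(R{\left(-3 \right)} - -9\right)\right) = - 20 \left(31 + \left(\left(3 - 3\right) - -9\right)\right) = - 20 \left(31 + \left(0 + 9\right)\right) = - 20 \left(31 + 9\right) = \left(-20\right) 40 = -800$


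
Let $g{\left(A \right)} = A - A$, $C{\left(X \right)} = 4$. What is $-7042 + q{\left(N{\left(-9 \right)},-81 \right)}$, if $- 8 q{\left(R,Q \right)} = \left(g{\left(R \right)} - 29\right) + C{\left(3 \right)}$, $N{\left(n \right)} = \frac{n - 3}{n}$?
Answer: $- \frac{56311}{8} \approx -7038.9$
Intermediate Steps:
$N{\left(n \right)} = \frac{-3 + n}{n}$ ($N{\left(n \right)} = \frac{n - 3}{n} = \frac{-3 + n}{n}$)
$g{\left(A \right)} = 0$
$q{\left(R,Q \right)} = \frac{25}{8}$ ($q{\left(R,Q \right)} = - \frac{\left(0 - 29\right) + 4}{8} = - \frac{-29 + 4}{8} = \left(- \frac{1}{8}\right) \left(-25\right) = \frac{25}{8}$)
$-7042 + q{\left(N{\left(-9 \right)},-81 \right)} = -7042 + \frac{25}{8} = - \frac{56311}{8}$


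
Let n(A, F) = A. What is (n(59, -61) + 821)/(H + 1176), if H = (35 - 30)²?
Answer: 880/1201 ≈ 0.73272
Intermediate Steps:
H = 25 (H = 5² = 25)
(n(59, -61) + 821)/(H + 1176) = (59 + 821)/(25 + 1176) = 880/1201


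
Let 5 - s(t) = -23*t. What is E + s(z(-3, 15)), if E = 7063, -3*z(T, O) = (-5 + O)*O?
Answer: 5918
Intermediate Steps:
z(T, O) = -O*(-5 + O)/3 (z(T, O) = -(-5 + O)*O/3 = -O*(-5 + O)/3)
s(t) = 5 + 23*t (s(t) = 5 - (-23)*t = 5 + 23*t)
E + s(z(-3, 15)) = 7063 + (5 + 23*((1/3)*15*(5 - 1*15))) = 7063 + (5 + 23*((1/3)*15*(5 - 15))) = 7063 + (5 + 23*((1/3)*15*(-10))) = 7063 + (5 + 23*(-50)) = 7063 + (5 - 1150) = 7063 - 1145 = 5918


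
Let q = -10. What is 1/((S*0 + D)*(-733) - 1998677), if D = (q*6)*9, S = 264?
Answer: -1/1602857 ≈ -6.2389e-7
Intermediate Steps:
D = -540 (D = -10*6*9 = -60*9 = -540)
1/((S*0 + D)*(-733) - 1998677) = 1/((264*0 - 540)*(-733) - 1998677) = 1/((0 - 540)*(-733) - 1998677) = 1/(-540*(-733) - 1998677) = 1/(395820 - 1998677) = 1/(-1602857) = -1/1602857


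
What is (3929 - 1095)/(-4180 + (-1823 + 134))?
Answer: -2834/5869 ≈ -0.48288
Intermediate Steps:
(3929 - 1095)/(-4180 + (-1823 + 134)) = 2834/(-4180 - 1689) = 2834/(-5869) = 2834*(-1/5869) = -2834/5869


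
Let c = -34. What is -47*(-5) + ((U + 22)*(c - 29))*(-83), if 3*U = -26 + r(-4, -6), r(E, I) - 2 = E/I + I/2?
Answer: 69374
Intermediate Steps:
r(E, I) = 2 + I/2 + E/I (r(E, I) = 2 + (E/I + I/2) = 2 + (I/2 + E/I) = 2 + I/2 + E/I)
U = -79/9 (U = (-26 + (2 + (½)*(-6) - 4/(-6)))/3 = (-26 + (2 - 3 - 4*(-⅙)))/3 = (-26 + (2 - 3 + ⅔))/3 = (-26 - ⅓)/3 = (⅓)*(-79/3) = -79/9 ≈ -8.7778)
-47*(-5) + ((U + 22)*(c - 29))*(-83) = -47*(-5) + ((-79/9 + 22)*(-34 - 29))*(-83) = 235 + ((119/9)*(-63))*(-83) = 235 - 833*(-83) = 235 + 69139 = 69374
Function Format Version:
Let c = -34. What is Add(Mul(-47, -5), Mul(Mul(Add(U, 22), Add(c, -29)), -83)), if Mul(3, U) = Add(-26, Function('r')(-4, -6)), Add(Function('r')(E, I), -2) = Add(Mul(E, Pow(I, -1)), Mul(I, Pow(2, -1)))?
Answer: 69374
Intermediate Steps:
Function('r')(E, I) = Add(2, Mul(Rational(1, 2), I), Mul(E, Pow(I, -1))) (Function('r')(E, I) = Add(2, Add(Mul(E, Pow(I, -1)), Mul(I, Pow(2, -1)))) = Add(2, Add(Mul(E, Pow(I, -1)), Mul(I, Rational(1, 2)))) = Add(2, Add(Mul(E, Pow(I, -1)), Mul(Rational(1, 2), I))) = Add(2, Add(Mul(Rational(1, 2), I), Mul(E, Pow(I, -1)))) = Add(2, Mul(Rational(1, 2), I), Mul(E, Pow(I, -1))))
U = Rational(-79, 9) (U = Mul(Rational(1, 3), Add(-26, Add(2, Mul(Rational(1, 2), -6), Mul(-4, Pow(-6, -1))))) = Mul(Rational(1, 3), Add(-26, Add(2, -3, Mul(-4, Rational(-1, 6))))) = Mul(Rational(1, 3), Add(-26, Add(2, -3, Rational(2, 3)))) = Mul(Rational(1, 3), Add(-26, Rational(-1, 3))) = Mul(Rational(1, 3), Rational(-79, 3)) = Rational(-79, 9) ≈ -8.7778)
Add(Mul(-47, -5), Mul(Mul(Add(U, 22), Add(c, -29)), -83)) = Add(Mul(-47, -5), Mul(Mul(Add(Rational(-79, 9), 22), Add(-34, -29)), -83)) = Add(235, Mul(Mul(Rational(119, 9), -63), -83)) = Add(235, Mul(-833, -83)) = Add(235, 69139) = 69374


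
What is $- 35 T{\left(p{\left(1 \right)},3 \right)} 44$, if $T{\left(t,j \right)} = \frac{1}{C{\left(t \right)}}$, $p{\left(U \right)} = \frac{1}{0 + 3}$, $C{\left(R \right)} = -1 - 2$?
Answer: $\frac{1540}{3} \approx 513.33$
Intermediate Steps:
$C{\left(R \right)} = -3$
$p{\left(U \right)} = \frac{1}{3}$
$T{\left(t,j \right)} = - \frac{1}{3}$ ($T{\left(t,j \right)} = \frac{1}{-3} = - \frac{1}{3}$)
$- 35 T{\left(p{\left(1 \right)},3 \right)} 44 = \left(-35\right) \left(- \frac{1}{3}\right) 44 = \frac{35}{3} \cdot 44 = \frac{1540}{3}$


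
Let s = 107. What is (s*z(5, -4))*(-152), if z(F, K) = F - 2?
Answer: -48792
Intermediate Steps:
z(F, K) = -2 + F
(s*z(5, -4))*(-152) = (107*(-2 + 5))*(-152) = (107*3)*(-152) = 321*(-152) = -48792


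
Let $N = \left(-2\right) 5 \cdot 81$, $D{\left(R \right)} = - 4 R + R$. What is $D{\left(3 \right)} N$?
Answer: $7290$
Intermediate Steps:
$D{\left(R \right)} = - 3 R$
$N = -810$ ($N = \left(-10\right) 81 = -810$)
$D{\left(3 \right)} N = \left(-3\right) 3 \left(-810\right) = \left(-9\right) \left(-810\right) = 7290$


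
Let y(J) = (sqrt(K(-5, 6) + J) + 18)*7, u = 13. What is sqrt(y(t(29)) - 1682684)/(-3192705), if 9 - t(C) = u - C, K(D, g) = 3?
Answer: -I*sqrt(1682558 - 14*sqrt(7))/3192705 ≈ -0.00040628*I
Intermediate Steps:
t(C) = -4 + C (t(C) = 9 - (13 - C) = 9 + (-13 + C) = -4 + C)
y(J) = 126 + 7*sqrt(3 + J) (y(J) = (sqrt(3 + J) + 18)*7 = (18 + sqrt(3 + J))*7 = 126 + 7*sqrt(3 + J))
sqrt(y(t(29)) - 1682684)/(-3192705) = sqrt((126 + 7*sqrt(3 + (-4 + 29))) - 1682684)/(-3192705) = sqrt((126 + 7*sqrt(3 + 25)) - 1682684)*(-1/3192705) = sqrt((126 + 7*sqrt(28)) - 1682684)*(-1/3192705) = sqrt((126 + 7*(2*sqrt(7))) - 1682684)*(-1/3192705) = sqrt((126 + 14*sqrt(7)) - 1682684)*(-1/3192705) = sqrt(-1682558 + 14*sqrt(7))*(-1/3192705) = -sqrt(-1682558 + 14*sqrt(7))/3192705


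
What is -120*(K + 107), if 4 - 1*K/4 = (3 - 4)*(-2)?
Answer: -13800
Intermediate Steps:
K = 8 (K = 16 - 4*(3 - 4)*(-2) = 16 - (-4)*(-2) = 16 - 4*2 = 16 - 8 = 8)
-120*(K + 107) = -120*(8 + 107) = -120*115 = -13800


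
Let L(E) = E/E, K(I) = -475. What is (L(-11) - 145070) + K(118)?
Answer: -145544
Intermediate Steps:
L(E) = 1
(L(-11) - 145070) + K(118) = (1 - 145070) - 475 = -145069 - 475 = -145544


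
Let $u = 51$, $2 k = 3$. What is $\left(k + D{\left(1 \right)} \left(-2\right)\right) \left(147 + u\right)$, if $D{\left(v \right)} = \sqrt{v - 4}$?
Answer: $297 - 396 i \sqrt{3} \approx 297.0 - 685.89 i$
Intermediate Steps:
$k = \frac{3}{2}$ ($k = \frac{1}{2} \cdot 3 = \frac{3}{2} \approx 1.5$)
$D{\left(v \right)} = \sqrt{-4 + v}$
$\left(k + D{\left(1 \right)} \left(-2\right)\right) \left(147 + u\right) = \left(\frac{3}{2} + \sqrt{-4 + 1} \left(-2\right)\right) \left(147 + 51\right) = \left(\frac{3}{2} + \sqrt{-3} \left(-2\right)\right) 198 = \left(\frac{3}{2} + i \sqrt{3} \left(-2\right)\right) 198 = \left(\frac{3}{2} - 2 i \sqrt{3}\right) 198 = 297 - 396 i \sqrt{3}$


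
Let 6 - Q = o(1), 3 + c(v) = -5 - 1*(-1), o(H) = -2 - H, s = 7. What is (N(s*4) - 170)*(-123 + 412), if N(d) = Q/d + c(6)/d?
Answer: -687531/14 ≈ -49109.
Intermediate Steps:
c(v) = -7 (c(v) = -3 + (-5 - 1*(-1)) = -3 + (-5 + 1) = -3 - 4 = -7)
Q = 9 (Q = 6 - (-2 - 1*1) = 6 - (-2 - 1) = 6 - 1*(-3) = 6 + 3 = 9)
N(d) = 2/d (N(d) = 9/d - 7/d = 2/d)
(N(s*4) - 170)*(-123 + 412) = (2/((7*4)) - 170)*(-123 + 412) = (2/28 - 170)*289 = (2*(1/28) - 170)*289 = (1/14 - 170)*289 = -2379/14*289 = -687531/14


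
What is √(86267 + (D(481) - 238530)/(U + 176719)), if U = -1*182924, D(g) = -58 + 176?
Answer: √3322933537135/6205 ≈ 293.78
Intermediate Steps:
D(g) = 118
U = -182924
√(86267 + (D(481) - 238530)/(U + 176719)) = √(86267 + (118 - 238530)/(-182924 + 176719)) = √(86267 - 238412/(-6205)) = √(86267 - 238412*(-1/6205)) = √(86267 + 238412/6205) = √(535525147/6205) = √3322933537135/6205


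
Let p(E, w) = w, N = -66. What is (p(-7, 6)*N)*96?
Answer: -38016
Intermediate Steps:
(p(-7, 6)*N)*96 = (6*(-66))*96 = -396*96 = -38016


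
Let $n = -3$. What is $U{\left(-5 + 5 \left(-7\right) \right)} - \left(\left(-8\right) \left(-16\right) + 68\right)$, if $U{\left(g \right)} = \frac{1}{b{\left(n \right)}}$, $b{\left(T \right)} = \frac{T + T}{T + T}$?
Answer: $-195$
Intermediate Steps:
$b{\left(T \right)} = 1$ ($b{\left(T \right)} = \frac{2 T}{2 T} = 2 T \frac{1}{2 T} = 1$)
$U{\left(g \right)} = 1$ ($U{\left(g \right)} = 1^{-1} = 1$)
$U{\left(-5 + 5 \left(-7\right) \right)} - \left(\left(-8\right) \left(-16\right) + 68\right) = 1 - \left(\left(-8\right) \left(-16\right) + 68\right) = 1 - \left(128 + 68\right) = 1 - 196 = -195$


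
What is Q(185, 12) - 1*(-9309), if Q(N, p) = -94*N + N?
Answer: -7896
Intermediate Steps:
Q(N, p) = -93*N
Q(185, 12) - 1*(-9309) = -93*185 - 1*(-9309) = -17205 + 9309 = -7896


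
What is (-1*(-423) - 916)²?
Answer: 243049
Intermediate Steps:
(-1*(-423) - 916)² = (423 - 916)² = (-493)² = 243049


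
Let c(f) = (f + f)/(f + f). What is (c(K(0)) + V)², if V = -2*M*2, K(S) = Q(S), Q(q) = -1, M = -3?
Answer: 169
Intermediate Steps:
K(S) = -1
V = 12 (V = -2*(-3)*2 = 6*2 = 12)
c(f) = 1 (c(f) = (2*f)/((2*f)) = (2*f)*(1/(2*f)) = 1)
(c(K(0)) + V)² = (1 + 12)² = 13² = 169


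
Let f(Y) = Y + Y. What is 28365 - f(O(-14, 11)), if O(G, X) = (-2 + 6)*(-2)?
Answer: 28381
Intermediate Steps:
O(G, X) = -8 (O(G, X) = 4*(-2) = -8)
f(Y) = 2*Y
28365 - f(O(-14, 11)) = 28365 - 2*(-8) = 28365 - 1*(-16) = 28365 + 16 = 28381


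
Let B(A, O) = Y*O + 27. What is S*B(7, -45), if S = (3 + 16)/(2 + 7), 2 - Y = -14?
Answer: -1463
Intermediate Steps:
Y = 16 (Y = 2 - 1*(-14) = 2 + 14 = 16)
S = 19/9 ≈ 2.1111
B(A, O) = 27 + 16*O (B(A, O) = 16*O + 27 = 27 + 16*O)
S*B(7, -45) = 19*(27 + 16*(-45))/9 = 19*(27 - 720)/9 = (19/9)*(-693) = -1463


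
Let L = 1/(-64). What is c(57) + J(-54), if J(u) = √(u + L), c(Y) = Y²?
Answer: 3249 + I*√3457/8 ≈ 3249.0 + 7.3495*I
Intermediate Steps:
L = -1/64 ≈ -0.015625
J(u) = √(-1/64 + u) (J(u) = √(u - 1/64) = √(-1/64 + u))
c(57) + J(-54) = 57² + √(-1 + 64*(-54))/8 = 3249 + √(-1 - 3456)/8 = 3249 + √(-3457)/8 = 3249 + (I*√3457)/8 = 3249 + I*√3457/8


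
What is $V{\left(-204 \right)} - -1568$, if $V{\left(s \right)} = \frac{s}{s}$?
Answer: $1569$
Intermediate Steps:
$V{\left(s \right)} = 1$
$V{\left(-204 \right)} - -1568 = 1 - -1568 = 1 + 1568 = 1569$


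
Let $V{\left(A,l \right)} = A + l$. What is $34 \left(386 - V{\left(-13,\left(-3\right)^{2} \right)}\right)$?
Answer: $13260$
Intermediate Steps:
$34 \left(386 - V{\left(-13,\left(-3\right)^{2} \right)}\right) = 34 \left(386 - \left(-13 + \left(-3\right)^{2}\right)\right) = 34 \left(386 - \left(-13 + 9\right)\right) = 34 \left(386 - -4\right) = 34 \left(386 + 4\right) = 34 \cdot 390 = 13260$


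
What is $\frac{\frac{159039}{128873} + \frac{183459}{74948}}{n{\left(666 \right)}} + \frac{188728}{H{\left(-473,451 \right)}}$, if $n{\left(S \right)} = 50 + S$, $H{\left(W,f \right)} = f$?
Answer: $\frac{31834118351910781}{76072500905104} \approx 418.47$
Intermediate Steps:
$\frac{\frac{159039}{128873} + \frac{183459}{74948}}{n{\left(666 \right)}} + \frac{188728}{H{\left(-473,451 \right)}} = \frac{\frac{159039}{128873} + \frac{183459}{74948}}{50 + 666} + \frac{188728}{451} = \frac{159039 \cdot \frac{1}{128873} + 183459 \cdot \frac{1}{74948}}{716} + 188728 \cdot \frac{1}{451} = \left(\frac{159039}{128873} + \frac{183459}{74948}\right) \frac{1}{716} + \frac{188728}{451} = \frac{35562566679}{9658773604} \cdot \frac{1}{716} + \frac{188728}{451} = \frac{35562566679}{6915681900464} + \frac{188728}{451} = \frac{31834118351910781}{76072500905104}$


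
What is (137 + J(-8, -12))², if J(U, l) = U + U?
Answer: 14641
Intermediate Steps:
J(U, l) = 2*U
(137 + J(-8, -12))² = (137 + 2*(-8))² = (137 - 16)² = 121² = 14641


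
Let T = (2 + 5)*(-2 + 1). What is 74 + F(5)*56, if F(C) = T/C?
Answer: -22/5 ≈ -4.4000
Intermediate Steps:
T = -7 (T = 7*(-1) = -7)
F(C) = -7/C
74 + F(5)*56 = 74 - 7/5*56 = 74 - 392/5 = -22/5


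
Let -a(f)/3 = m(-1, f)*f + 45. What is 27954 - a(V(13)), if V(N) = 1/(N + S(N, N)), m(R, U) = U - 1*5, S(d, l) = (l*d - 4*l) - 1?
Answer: 155809039/5547 ≈ 28089.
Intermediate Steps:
S(d, l) = -1 - 4*l + d*l (S(d, l) = (d*l - 4*l) - 1 = (-4*l + d*l) - 1 = -1 - 4*l + d*l)
m(R, U) = -5 + U (m(R, U) = U - 5 = -5 + U)
V(N) = 1/(-1 + N² - 3*N) (V(N) = 1/(N + (-1 - 4*N + N*N)) = 1/(N + (-1 - 4*N + N²)) = 1/(N + (-1 + N² - 4*N)) = 1/(-1 + N² - 3*N))
a(f) = -135 - 3*f*(-5 + f) (a(f) = -3*((-5 + f)*f + 45) = -3*(f*(-5 + f) + 45) = -3*(45 + f*(-5 + f)) = -135 - 3*f*(-5 + f))
27954 - a(V(13)) = 27954 - (-135 - 3*(-5 + 1/(-1 + 13² - 3*13))/(-1 + 13² - 3*13)) = 27954 - (-135 - 3*(-5 + 1/(-1 + 169 - 39))/(-1 + 169 - 39)) = 27954 - (-135 - 3*(-5 + 1/129)/129) = 27954 - (-135 - 3*1/129*(-5 + 1/129)) = 27954 - (-135 - 3*1/129*(-644/129)) = 27954 - (-135 + 644/5547) = 27954 - 1*(-748201/5547) = 27954 + 748201/5547 = 155809039/5547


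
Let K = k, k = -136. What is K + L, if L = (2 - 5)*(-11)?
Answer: -103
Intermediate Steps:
K = -136
L = 33 (L = -3*(-11) = 33)
K + L = -136 + 33 = -103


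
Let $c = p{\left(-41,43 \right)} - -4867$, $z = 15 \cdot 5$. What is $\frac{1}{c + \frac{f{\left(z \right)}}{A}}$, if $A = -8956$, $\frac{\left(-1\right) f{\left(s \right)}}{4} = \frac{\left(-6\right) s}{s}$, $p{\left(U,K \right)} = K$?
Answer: $\frac{2239}{10993484} \approx 0.00020367$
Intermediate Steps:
$z = 75$
$f{\left(s \right)} = 24$ ($f{\left(s \right)} = - 4 \frac{\left(-6\right) s}{s} = \left(-4\right) \left(-6\right) = 24$)
$c = 4910$ ($c = 43 - -4867 = 43 + 4867 = 4910$)
$\frac{1}{c + \frac{f{\left(z \right)}}{A}} = \frac{1}{4910 + \frac{24}{-8956}} = \frac{1}{4910 + 24 \left(- \frac{1}{8956}\right)} = \frac{1}{4910 - \frac{6}{2239}} = \frac{1}{\frac{10993484}{2239}} = \frac{2239}{10993484}$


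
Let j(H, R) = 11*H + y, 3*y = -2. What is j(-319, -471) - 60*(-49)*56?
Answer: 483391/3 ≈ 1.6113e+5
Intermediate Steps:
y = -⅔ (y = (⅓)*(-2) = -⅔ ≈ -0.66667)
j(H, R) = -⅔ + 11*H (j(H, R) = 11*H - ⅔ = -⅔ + 11*H)
j(-319, -471) - 60*(-49)*56 = (-⅔ + 11*(-319)) - 60*(-49)*56 = (-⅔ - 3509) - (-2940)*56 = -10529/3 - 1*(-164640) = -10529/3 + 164640 = 483391/3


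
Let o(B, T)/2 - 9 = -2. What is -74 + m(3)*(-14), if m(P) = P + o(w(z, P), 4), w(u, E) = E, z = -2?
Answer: -312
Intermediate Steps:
o(B, T) = 14 (o(B, T) = 18 + 2*(-2) = 18 - 4 = 14)
m(P) = 14 + P (m(P) = P + 14 = 14 + P)
-74 + m(3)*(-14) = -74 + (14 + 3)*(-14) = -74 + 17*(-14) = -74 - 238 = -312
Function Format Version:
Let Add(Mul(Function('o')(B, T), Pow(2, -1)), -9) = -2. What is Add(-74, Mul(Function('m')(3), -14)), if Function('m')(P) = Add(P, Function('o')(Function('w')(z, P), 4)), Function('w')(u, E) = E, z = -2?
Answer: -312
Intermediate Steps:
Function('o')(B, T) = 14 (Function('o')(B, T) = Add(18, Mul(2, -2)) = Add(18, -4) = 14)
Function('m')(P) = Add(14, P) (Function('m')(P) = Add(P, 14) = Add(14, P))
Add(-74, Mul(Function('m')(3), -14)) = Add(-74, Mul(Add(14, 3), -14)) = Add(-74, Mul(17, -14)) = Add(-74, -238) = -312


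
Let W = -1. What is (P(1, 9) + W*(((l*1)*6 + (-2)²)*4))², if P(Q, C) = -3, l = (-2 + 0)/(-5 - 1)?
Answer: 729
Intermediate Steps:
l = ⅓ (l = -2/(-6) = -2*(-⅙) = ⅓ ≈ 0.33333)
(P(1, 9) + W*(((l*1)*6 + (-2)²)*4))² = (-3 - (((⅓)*1)*6 + (-2)²)*4)² = (-3 - ((⅓)*6 + 4)*4)² = (-3 - (2 + 4)*4)² = (-3 - 6*4)² = (-3 - 1*24)² = (-3 - 24)² = (-27)² = 729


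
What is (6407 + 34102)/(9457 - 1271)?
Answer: 40509/8186 ≈ 4.9486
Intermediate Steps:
(6407 + 34102)/(9457 - 1271) = 40509/8186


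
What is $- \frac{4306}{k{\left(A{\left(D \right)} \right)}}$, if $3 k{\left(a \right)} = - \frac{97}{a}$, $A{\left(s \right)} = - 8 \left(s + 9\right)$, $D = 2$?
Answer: $- \frac{1136784}{97} \approx -11719.0$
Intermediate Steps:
$A{\left(s \right)} = -72 - 8 s$ ($A{\left(s \right)} = - 8 \left(9 + s\right) = -72 - 8 s$)
$k{\left(a \right)} = - \frac{97}{3 a}$ ($k{\left(a \right)} = \frac{\left(-97\right) \frac{1}{a}}{3} = - \frac{97}{3 a}$)
$- \frac{4306}{k{\left(A{\left(D \right)} \right)}} = - \frac{4306}{\left(- \frac{97}{3}\right) \frac{1}{-72 - 16}} = - \frac{4306}{\left(- \frac{97}{3}\right) \frac{1}{-88}} = - \frac{4306}{\left(- \frac{97}{3}\right) \left(- \frac{1}{88}\right)} = - \frac{4306}{\frac{97}{264}} = \left(-4306\right) \frac{264}{97} = - \frac{1136784}{97}$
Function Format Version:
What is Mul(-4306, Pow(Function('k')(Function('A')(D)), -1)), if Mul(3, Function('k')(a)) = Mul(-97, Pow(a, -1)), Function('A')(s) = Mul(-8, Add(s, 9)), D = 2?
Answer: Rational(-1136784, 97) ≈ -11719.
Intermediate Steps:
Function('A')(s) = Add(-72, Mul(-8, s)) (Function('A')(s) = Mul(-8, Add(9, s)) = Add(-72, Mul(-8, s)))
Function('k')(a) = Mul(Rational(-97, 3), Pow(a, -1)) (Function('k')(a) = Mul(Rational(1, 3), Mul(-97, Pow(a, -1))) = Mul(Rational(-97, 3), Pow(a, -1)))
Mul(-4306, Pow(Function('k')(Function('A')(D)), -1)) = Mul(-4306, Pow(Mul(Rational(-97, 3), Pow(Add(-72, Mul(-8, 2)), -1)), -1)) = Mul(-4306, Pow(Mul(Rational(-97, 3), Pow(Add(-72, -16), -1)), -1)) = Mul(-4306, Pow(Mul(Rational(-97, 3), Pow(-88, -1)), -1)) = Mul(-4306, Pow(Mul(Rational(-97, 3), Rational(-1, 88)), -1)) = Mul(-4306, Pow(Rational(97, 264), -1)) = Mul(-4306, Rational(264, 97)) = Rational(-1136784, 97)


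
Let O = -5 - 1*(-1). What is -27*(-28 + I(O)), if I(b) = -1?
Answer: 783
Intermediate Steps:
O = -4 (O = -5 + 1 = -4)
-27*(-28 + I(O)) = -27*(-28 - 1) = -27*(-29) = 783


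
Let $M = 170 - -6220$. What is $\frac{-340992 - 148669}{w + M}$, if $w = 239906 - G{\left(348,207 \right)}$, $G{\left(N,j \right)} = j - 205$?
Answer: $- \frac{489661}{246294} \approx -1.9881$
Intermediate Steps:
$M = 6390$ ($M = 170 + 6220 = 6390$)
$G{\left(N,j \right)} = -205 + j$
$w = 239904$ ($w = 239906 - \left(-205 + 207\right) = 239906 - 2 = 239904$)
$\frac{-340992 - 148669}{w + M} = \frac{-340992 - 148669}{239904 + 6390} = - \frac{489661}{246294}$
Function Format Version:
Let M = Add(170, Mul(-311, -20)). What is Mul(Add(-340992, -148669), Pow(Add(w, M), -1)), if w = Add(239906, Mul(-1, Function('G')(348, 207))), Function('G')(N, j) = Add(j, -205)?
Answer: Rational(-489661, 246294) ≈ -1.9881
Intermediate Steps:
M = 6390 (M = Add(170, 6220) = 6390)
Function('G')(N, j) = Add(-205, j)
w = 239904 (w = Add(239906, Mul(-1, Add(-205, 207))) = Add(239906, Mul(-1, 2)) = Add(239906, -2) = 239904)
Mul(Add(-340992, -148669), Pow(Add(w, M), -1)) = Mul(Add(-340992, -148669), Pow(Add(239904, 6390), -1)) = Mul(-489661, Pow(246294, -1)) = Mul(-489661, Rational(1, 246294)) = Rational(-489661, 246294)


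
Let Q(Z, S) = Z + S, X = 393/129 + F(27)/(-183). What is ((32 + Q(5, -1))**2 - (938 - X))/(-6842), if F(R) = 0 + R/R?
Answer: -1420516/26919849 ≈ -0.052768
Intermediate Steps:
F(R) = 1 (F(R) = 0 + 1 = 1)
X = 23930/7869 (X = 393/129 + 1/(-183) = 393*(1/129) + 1*(-1/183) = 131/43 - 1/183 = 23930/7869 ≈ 3.0410)
Q(Z, S) = S + Z
((32 + Q(5, -1))**2 - (938 - X))/(-6842) = ((32 + (-1 + 5))**2 - (938 - 1*23930/7869))/(-6842) = ((32 + 4)**2 - (938 - 23930/7869))*(-1/6842) = (36**2 - 1*7357192/7869)*(-1/6842) = (1296 - 7357192/7869)*(-1/6842) = (2841032/7869)*(-1/6842) = -1420516/26919849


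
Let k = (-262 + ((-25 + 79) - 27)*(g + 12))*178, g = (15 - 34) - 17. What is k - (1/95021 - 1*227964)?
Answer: 6269865663/95021 ≈ 65984.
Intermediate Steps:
g = -36 (g = -19 - 17 = -36)
k = -161980 (k = (-262 + ((-25 + 79) - 27)*(-36 + 12))*178 = (-262 + (54 - 27)*(-24))*178 = (-262 + 27*(-24))*178 = (-262 - 648)*178 = -910*178 = -161980)
k - (1/95021 - 1*227964) = -161980 - (1/95021 - 1*227964) = -161980 - (1/95021 - 227964) = -161980 - 1*(-21661367243/95021) = -161980 + 21661367243/95021 = 6269865663/95021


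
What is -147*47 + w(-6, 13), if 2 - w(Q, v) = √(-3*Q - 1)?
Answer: -6907 - √17 ≈ -6911.1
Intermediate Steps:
w(Q, v) = 2 - √(-1 - 3*Q) (w(Q, v) = 2 - √(-3*Q - 1) = 2 - √(-1 - 3*Q))
-147*47 + w(-6, 13) = -147*47 + (2 - √(-1 - 3*(-6))) = -6909 + (2 - √(-1 + 18)) = -6909 + (2 - √17) = -6907 - √17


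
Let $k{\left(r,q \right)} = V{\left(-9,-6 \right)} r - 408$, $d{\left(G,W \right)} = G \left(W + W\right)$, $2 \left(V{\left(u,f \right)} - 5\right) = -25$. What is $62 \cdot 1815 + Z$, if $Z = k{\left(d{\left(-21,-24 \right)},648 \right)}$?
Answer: $104562$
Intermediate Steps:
$V{\left(u,f \right)} = - \frac{15}{2}$ ($V{\left(u,f \right)} = 5 + \frac{1}{2} \left(-25\right) = 5 - \frac{25}{2} = - \frac{15}{2}$)
$d{\left(G,W \right)} = 2 G W$ ($d{\left(G,W \right)} = G 2 W = 2 G W$)
$k{\left(r,q \right)} = -408 - \frac{15 r}{2}$ ($k{\left(r,q \right)} = - \frac{15 r}{2} - 408 = -408 - \frac{15 r}{2}$)
$Z = -7968$ ($Z = -408 - \frac{15 \cdot 2 \left(-21\right) \left(-24\right)}{2} = -408 - 7560 = -7968$)
$62 \cdot 1815 + Z = 62 \cdot 1815 - 7968 = 112530 - 7968 = 104562$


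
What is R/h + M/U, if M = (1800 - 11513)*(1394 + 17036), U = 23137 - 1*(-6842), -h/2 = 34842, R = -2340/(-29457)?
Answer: -1134110315494345/189930065823 ≈ -5971.2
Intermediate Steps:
R = 260/3273 (R = -2340*(-1/29457) = 260/3273 ≈ 0.079438)
h = -69684 (h = -2*34842 = -69684)
U = 29979 (U = 23137 + 6842 = 29979)
M = -179010590 (M = -9713*18430 = -179010590)
R/h + M/U = (260/3273)/(-69684) - 179010590/29979 = (260/3273)*(-1/69684) - 179010590*1/29979 = -65/57018933 - 179010590/29979 = -1134110315494345/189930065823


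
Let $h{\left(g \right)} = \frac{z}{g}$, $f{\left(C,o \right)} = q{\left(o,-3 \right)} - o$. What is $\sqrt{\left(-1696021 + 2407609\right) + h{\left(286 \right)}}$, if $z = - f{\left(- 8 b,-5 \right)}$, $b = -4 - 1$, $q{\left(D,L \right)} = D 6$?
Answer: $\frac{\sqrt{58205059198}}{286} \approx 843.56$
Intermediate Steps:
$q{\left(D,L \right)} = 6 D$
$b = -5$
$f{\left(C,o \right)} = 5 o$ ($f{\left(C,o \right)} = 6 o - o = 5 o$)
$z = 25$ ($z = - 5 \left(-5\right) = \left(-1\right) \left(-25\right) = 25$)
$h{\left(g \right)} = \frac{25}{g}$
$\sqrt{\left(-1696021 + 2407609\right) + h{\left(286 \right)}} = \sqrt{\left(-1696021 + 2407609\right) + \frac{25}{286}} = \sqrt{711588 + 25 \cdot \frac{1}{286}} = \sqrt{711588 + \frac{25}{286}} = \sqrt{\frac{203514193}{286}} = \frac{\sqrt{58205059198}}{286}$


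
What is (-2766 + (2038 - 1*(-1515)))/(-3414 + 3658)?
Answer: 787/244 ≈ 3.2254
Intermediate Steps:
(-2766 + (2038 - 1*(-1515)))/(-3414 + 3658) = (-2766 + (2038 + 1515))/244 = (-2766 + 3553)*(1/244) = 787*(1/244) = 787/244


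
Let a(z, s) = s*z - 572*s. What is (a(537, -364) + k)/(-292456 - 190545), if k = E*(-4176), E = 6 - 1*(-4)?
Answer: 29020/483001 ≈ 0.060083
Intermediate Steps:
E = 10 (E = 6 + 4 = 10)
a(z, s) = -572*s + s*z
k = -41760 (k = 10*(-4176) = -41760)
(a(537, -364) + k)/(-292456 - 190545) = (-364*(-572 + 537) - 41760)/(-292456 - 190545) = (-364*(-35) - 41760)/(-483001) = (12740 - 41760)*(-1/483001) = -29020*(-1/483001) = 29020/483001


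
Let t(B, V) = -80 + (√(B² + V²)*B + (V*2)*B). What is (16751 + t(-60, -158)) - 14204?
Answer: 21427 - 120*√7141 ≈ 11286.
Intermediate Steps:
t(B, V) = -80 + B*√(B² + V²) + 2*B*V (t(B, V) = -80 + (B*√(B² + V²) + (2*V)*B) = -80 + (B*√(B² + V²) + 2*B*V) = -80 + B*√(B² + V²) + 2*B*V)
(16751 + t(-60, -158)) - 14204 = (16751 + (-80 - 60*√((-60)² + (-158)²) + 2*(-60)*(-158))) - 14204 = (16751 + (-80 - 60*√(3600 + 24964) + 18960)) - 14204 = (16751 + (-80 - 120*√7141 + 18960)) - 14204 = (16751 + (18880 - 120*√7141)) - 14204 = (35631 - 120*√7141) - 14204 = 21427 - 120*√7141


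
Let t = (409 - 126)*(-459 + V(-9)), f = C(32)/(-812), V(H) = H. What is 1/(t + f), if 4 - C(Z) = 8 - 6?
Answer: -406/53772265 ≈ -7.5504e-6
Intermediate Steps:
C(Z) = 2 (C(Z) = 4 - (8 - 6) = 4 - 1*2 = 4 - 2 = 2)
f = -1/406 (f = 2/(-812) = 2*(-1/812) = -1/406 ≈ -0.0024631)
t = -132444 (t = (409 - 126)*(-459 - 9) = 283*(-468) = -132444)
1/(t + f) = 1/(-132444 - 1/406) = 1/(-53772265/406) = -406/53772265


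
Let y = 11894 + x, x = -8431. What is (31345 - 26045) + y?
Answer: 8763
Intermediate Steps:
y = 3463 (y = 11894 - 8431 = 3463)
(31345 - 26045) + y = (31345 - 26045) + 3463 = 5300 + 3463 = 8763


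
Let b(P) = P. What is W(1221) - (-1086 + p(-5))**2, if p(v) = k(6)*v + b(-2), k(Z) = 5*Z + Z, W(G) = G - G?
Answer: -1607824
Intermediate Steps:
W(G) = 0
k(Z) = 6*Z
p(v) = -2 + 36*v (p(v) = (6*6)*v - 2 = 36*v - 2 = -2 + 36*v)
W(1221) - (-1086 + p(-5))**2 = 0 - (-1086 + (-2 + 36*(-5)))**2 = 0 - (-1086 + (-2 - 180))**2 = 0 - (-1086 - 182)**2 = 0 - 1*(-1268)**2 = 0 - 1*1607824 = 0 - 1607824 = -1607824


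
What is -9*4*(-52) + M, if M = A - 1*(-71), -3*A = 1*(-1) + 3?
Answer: 5827/3 ≈ 1942.3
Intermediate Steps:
A = -2/3 (A = -(1*(-1) + 3)/3 = -(-1 + 3)/3 = -1/3*2 = -2/3 ≈ -0.66667)
M = 211/3 (M = -2/3 - 1*(-71) = -2/3 + 71 = 211/3 ≈ 70.333)
-9*4*(-52) + M = -9*4*(-52) + 211/3 = -36*(-52) + 211/3 = 1872 + 211/3 = 5827/3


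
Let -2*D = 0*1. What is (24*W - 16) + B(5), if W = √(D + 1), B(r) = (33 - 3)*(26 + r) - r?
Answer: 933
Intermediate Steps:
D = 0 (D = -0 = -½*0 = 0)
B(r) = 780 + 29*r (B(r) = 30*(26 + r) - r = (780 + 30*r) - r = 780 + 29*r)
W = 1 (W = √(0 + 1) = √1 = 1)
(24*W - 16) + B(5) = (24*1 - 16) + (780 + 29*5) = (24 - 16) + (780 + 145) = 8 + 925 = 933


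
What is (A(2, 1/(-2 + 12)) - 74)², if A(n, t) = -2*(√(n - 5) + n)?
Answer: 6072 + 312*I*√3 ≈ 6072.0 + 540.4*I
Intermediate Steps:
A(n, t) = -2*n - 2*√(-5 + n) (A(n, t) = -2*(√(-5 + n) + n) = -2*(n + √(-5 + n)) = -2*n - 2*√(-5 + n))
(A(2, 1/(-2 + 12)) - 74)² = ((-2*2 - 2*√(-5 + 2)) - 74)² = ((-4 - 2*I*√3) - 74)² = (-78 - 2*I*√3)²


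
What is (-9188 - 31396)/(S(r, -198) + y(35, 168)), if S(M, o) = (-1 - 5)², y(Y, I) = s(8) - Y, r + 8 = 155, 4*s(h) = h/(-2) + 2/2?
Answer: -162336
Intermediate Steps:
s(h) = ¼ - h/8 (s(h) = (h/(-2) + 2/2)/4 = (h*(-½) + 2*(½))/4 = (-h/2 + 1)/4 = (1 - h/2)/4 = ¼ - h/8)
r = 147 (r = -8 + 155 = 147)
y(Y, I) = -¾ - Y (y(Y, I) = (¼ - ⅛*8) - Y = (¼ - 1) - Y = -¾ - Y)
S(M, o) = 36 (S(M, o) = (-6)² = 36)
(-9188 - 31396)/(S(r, -198) + y(35, 168)) = (-9188 - 31396)/(36 + (-¾ - 1*35)) = -40584/(36 + (-¾ - 35)) = -40584/(36 - 143/4) = -40584/¼ = -40584*4 = -162336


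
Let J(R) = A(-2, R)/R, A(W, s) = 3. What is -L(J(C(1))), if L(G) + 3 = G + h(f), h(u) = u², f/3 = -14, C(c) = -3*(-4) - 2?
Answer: -17613/10 ≈ -1761.3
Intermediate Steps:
C(c) = 10 (C(c) = 12 - 2 = 10)
f = -42 (f = 3*(-14) = -42)
J(R) = 3/R
L(G) = 1761 + G (L(G) = -3 + (G + (-42)²) = -3 + (G + 1764) = -3 + (1764 + G) = 1761 + G)
-L(J(C(1))) = -(1761 + 3/10) = -1*17613/10 = -17613/10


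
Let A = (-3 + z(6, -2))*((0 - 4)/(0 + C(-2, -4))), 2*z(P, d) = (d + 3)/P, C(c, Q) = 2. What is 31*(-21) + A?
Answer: -3871/6 ≈ -645.17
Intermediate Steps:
z(P, d) = (3 + d)/(2*P) (z(P, d) = ((d + 3)/P)/2 = ((3 + d)/P)/2 = (3 + d)/(2*P))
A = 35/6 (A = (-3 + (½)*(3 - 2)/6)*((0 - 4)/(0 + 2)) = (-3 + (½)*(⅙)*1)*(-4/2) = (-3 + 1/12)*(-4*½) = -35/12*(-2) = 35/6 ≈ 5.8333)
31*(-21) + A = 31*(-21) + 35/6 = -651 + 35/6 = -3871/6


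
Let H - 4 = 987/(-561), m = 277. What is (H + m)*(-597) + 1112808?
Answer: 176920950/187 ≈ 9.4610e+5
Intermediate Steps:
H = 419/187 (H = 4 + 987/(-561) = 4 + 987*(-1/561) = 4 - 329/187 = 419/187 ≈ 2.2406)
(H + m)*(-597) + 1112808 = (419/187 + 277)*(-597) + 1112808 = (52218/187)*(-597) + 1112808 = -31174146/187 + 1112808 = 176920950/187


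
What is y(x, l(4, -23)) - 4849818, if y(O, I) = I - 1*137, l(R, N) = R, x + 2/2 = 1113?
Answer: -4849951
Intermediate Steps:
x = 1112 (x = -1 + 1113 = 1112)
y(O, I) = -137 + I (y(O, I) = I - 137 = -137 + I)
y(x, l(4, -23)) - 4849818 = (-137 + 4) - 4849818 = -133 - 4849818 = -4849951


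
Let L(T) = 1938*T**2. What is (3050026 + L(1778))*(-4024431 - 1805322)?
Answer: -35734161361190754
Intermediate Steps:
(3050026 + L(1778))*(-4024431 - 1805322) = (3050026 + 1938*1778**2)*(-4024431 - 1805322) = (3050026 + 1938*3161284)*(-5829753) = (3050026 + 6126568392)*(-5829753) = 6129618418*(-5829753) = -35734161361190754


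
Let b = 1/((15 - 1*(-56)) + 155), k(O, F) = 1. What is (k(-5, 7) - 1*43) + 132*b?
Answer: -4680/113 ≈ -41.416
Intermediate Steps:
b = 1/226 (b = 1/((15 + 56) + 155) = 1/(71 + 155) = 1/226 ≈ 0.0044248)
(k(-5, 7) - 1*43) + 132*b = (1 - 1*43) + 132*(1/226) = (1 - 43) + 66/113 = -42 + 66/113 = -4680/113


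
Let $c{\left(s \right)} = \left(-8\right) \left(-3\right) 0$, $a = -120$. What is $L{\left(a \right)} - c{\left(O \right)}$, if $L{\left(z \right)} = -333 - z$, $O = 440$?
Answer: $-213$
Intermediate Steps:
$c{\left(s \right)} = 0$ ($c{\left(s \right)} = 24 \cdot 0 = 0$)
$L{\left(a \right)} - c{\left(O \right)} = \left(-333 - -120\right) - 0 = \left(-333 + 120\right) + 0 = -213 + 0 = -213$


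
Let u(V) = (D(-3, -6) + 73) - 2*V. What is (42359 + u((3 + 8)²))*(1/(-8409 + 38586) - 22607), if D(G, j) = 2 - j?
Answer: -9595986086908/10059 ≈ -9.5397e+8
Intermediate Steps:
u(V) = 81 - 2*V (u(V) = ((2 - 1*(-6)) + 73) - 2*V = ((2 + 6) + 73) - 2*V = (8 + 73) - 2*V = 81 - 2*V)
(42359 + u((3 + 8)²))*(1/(-8409 + 38586) - 22607) = (42359 + (81 - 2*(3 + 8)²))*(1/(-8409 + 38586) - 22607) = (42359 + (81 - 2*11²))*(1/30177 - 22607) = (42359 + (81 - 2*121))*(1/30177 - 22607) = (42359 + (81 - 242))*(-682211438/30177) = (42359 - 161)*(-682211438/30177) = 42198*(-682211438/30177) = -9595986086908/10059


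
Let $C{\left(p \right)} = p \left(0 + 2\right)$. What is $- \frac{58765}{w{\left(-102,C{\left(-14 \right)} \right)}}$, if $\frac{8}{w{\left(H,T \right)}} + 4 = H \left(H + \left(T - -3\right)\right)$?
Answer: $- \frac{380503375}{4} \approx -9.5126 \cdot 10^{7}$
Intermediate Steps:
$C{\left(p \right)} = 2 p$ ($C{\left(p \right)} = p 2 = 2 p$)
$w{\left(H,T \right)} = \frac{8}{-4 + H \left(3 + H + T\right)}$ ($w{\left(H,T \right)} = \frac{8}{-4 + H \left(H + \left(T - -3\right)\right)} = \frac{8}{-4 + H \left(H + \left(T + 3\right)\right)} = \frac{8}{-4 + H \left(H + \left(3 + T\right)\right)} = \frac{8}{-4 + H \left(3 + H + T\right)}$)
$- \frac{58765}{w{\left(-102,C{\left(-14 \right)} \right)}} = - \frac{58765}{8 \frac{1}{-4 + \left(-102\right)^{2} + 3 \left(-102\right) - 102 \cdot 2 \left(-14\right)}} = - \frac{58765}{8 \frac{1}{-4 + 10404 - 306 - -2856}} = - \frac{58765}{8 \frac{1}{-4 + 10404 - 306 + 2856}} = - \frac{58765}{8 \cdot \frac{1}{12950}} = - \frac{58765}{\frac{4}{6475}} = \left(-58765\right) \frac{6475}{4} = - \frac{380503375}{4}$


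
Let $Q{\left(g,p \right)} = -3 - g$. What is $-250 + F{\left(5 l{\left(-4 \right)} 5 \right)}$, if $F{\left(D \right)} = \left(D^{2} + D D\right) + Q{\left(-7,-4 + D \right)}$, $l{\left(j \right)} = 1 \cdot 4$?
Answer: $19754$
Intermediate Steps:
$l{\left(j \right)} = 4$
$F{\left(D \right)} = 4 + 2 D^{2}$ ($F{\left(D \right)} = \left(D^{2} + D D\right) - -4 = \left(D^{2} + D^{2}\right) + \left(-3 + 7\right) = 2 D^{2} + 4 = 4 + 2 D^{2}$)
$-250 + F{\left(5 l{\left(-4 \right)} 5 \right)} = -250 + \left(4 + 2 \left(5 \cdot 4 \cdot 5\right)^{2}\right) = -250 + \left(4 + 2 \left(20 \cdot 5\right)^{2}\right) = -250 + \left(4 + 2 \cdot 100^{2}\right) = -250 + \left(4 + 2 \cdot 10000\right) = -250 + \left(4 + 20000\right) = -250 + 20004 = 19754$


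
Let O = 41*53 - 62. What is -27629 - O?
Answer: -29740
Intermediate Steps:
O = 2111 (O = 2173 - 62 = 2111)
-27629 - O = -27629 - 1*2111 = -27629 - 2111 = -29740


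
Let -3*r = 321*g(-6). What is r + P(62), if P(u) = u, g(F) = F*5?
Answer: 3272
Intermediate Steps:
g(F) = 5*F
r = 3210 (r = -107*5*(-6) = -107*(-30) = -⅓*(-9630) = 3210)
r + P(62) = 3210 + 62 = 3272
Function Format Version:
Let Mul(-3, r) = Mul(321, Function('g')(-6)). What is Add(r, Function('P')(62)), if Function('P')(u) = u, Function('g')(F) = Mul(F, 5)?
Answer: 3272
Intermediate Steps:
Function('g')(F) = Mul(5, F)
r = 3210 (r = Mul(Rational(-1, 3), Mul(321, Mul(5, -6))) = Mul(Rational(-1, 3), Mul(321, -30)) = Mul(Rational(-1, 3), -9630) = 3210)
Add(r, Function('P')(62)) = Add(3210, 62) = 3272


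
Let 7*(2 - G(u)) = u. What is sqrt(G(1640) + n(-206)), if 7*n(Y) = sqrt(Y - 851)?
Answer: sqrt(-11382 + 7*I*sqrt(1057))/7 ≈ 0.15236 + 15.242*I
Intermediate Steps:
G(u) = 2 - u/7
n(Y) = sqrt(-851 + Y)/7 (n(Y) = sqrt(Y - 851)/7 = sqrt(-851 + Y)/7)
sqrt(G(1640) + n(-206)) = sqrt((2 - 1/7*1640) + sqrt(-851 - 206)/7) = sqrt((2 - 1640/7) + sqrt(-1057)/7) = sqrt(-1626/7 + (I*sqrt(1057))/7) = sqrt(-1626/7 + I*sqrt(1057)/7)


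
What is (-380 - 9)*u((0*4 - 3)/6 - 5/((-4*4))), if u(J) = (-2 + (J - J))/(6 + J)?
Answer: 12448/93 ≈ 133.85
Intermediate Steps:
u(J) = -2/(6 + J) (u(J) = (-2 + 0)/(6 + J) = -2/(6 + J))
(-380 - 9)*u((0*4 - 3)/6 - 5/((-4*4))) = (-380 - 9)*(-2/(6 + ((0*4 - 3)/6 - 5/((-4*4))))) = -(-778)/(6 + ((0 - 3)*(1/6) - 5/(-16))) = -(-778)/(6 + (-3*1/6 - 5*(-1/16))) = -(-778)/(6 + (-1/2 + 5/16)) = -(-778)/(6 - 3/16) = -(-778)/93/16 = -(-778)*16/93 = -389*(-32/93) = 12448/93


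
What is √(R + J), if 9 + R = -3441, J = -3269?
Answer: I*√6719 ≈ 81.969*I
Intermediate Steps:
R = -3450 (R = -9 - 3441 = -3450)
√(R + J) = √(-3450 - 3269) = √(-6719) = I*√6719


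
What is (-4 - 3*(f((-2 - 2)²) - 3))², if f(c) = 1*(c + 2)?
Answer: 2401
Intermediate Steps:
f(c) = 2 + c (f(c) = 1*(2 + c) = 2 + c)
(-4 - 3*(f((-2 - 2)²) - 3))² = (-4 - 3*((2 + (-2 - 2)²) - 3))² = (-4 - 3*((2 + (-4)²) - 3))² = (-4 - 3*((2 + 16) - 3))² = (-4 - 3*(18 - 3))² = (-4 - 3*15)² = (-4 - 45)² = (-49)² = 2401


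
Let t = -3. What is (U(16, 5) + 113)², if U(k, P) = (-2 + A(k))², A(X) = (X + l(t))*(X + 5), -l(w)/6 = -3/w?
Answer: 1881564129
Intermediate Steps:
l(w) = 18/w (l(w) = -(-18)/w = 18/w)
A(X) = (-6 + X)*(5 + X) (A(X) = (X + 18/(-3))*(X + 5) = (X + 18*(-⅓))*(5 + X) = (X - 6)*(5 + X) = (-6 + X)*(5 + X))
U(k, P) = (-32 + k² - k)² (U(k, P) = (-2 + (-30 + k² - k))² = (-32 + k² - k)²)
(U(16, 5) + 113)² = ((-32 + 16² - 1*16)² + 113)² = ((-32 + 256 - 16)² + 113)² = (208² + 113)² = (43264 + 113)² = 43377² = 1881564129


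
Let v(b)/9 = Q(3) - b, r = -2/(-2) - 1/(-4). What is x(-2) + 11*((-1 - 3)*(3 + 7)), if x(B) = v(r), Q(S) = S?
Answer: -1697/4 ≈ -424.25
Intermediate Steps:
r = 5/4 (r = -2*(-½) - 1*(-¼) = 1 + ¼ = 5/4 ≈ 1.2500)
v(b) = 27 - 9*b (v(b) = 9*(3 - b) = 27 - 9*b)
x(B) = 63/4 (x(B) = 27 - 9*5/4 = 27 - 45/4 = 63/4)
x(-2) + 11*((-1 - 3)*(3 + 7)) = 63/4 + 11*((-1 - 3)*(3 + 7)) = 63/4 + 11*(-4*10) = 63/4 + 11*(-40) = 63/4 - 440 = -1697/4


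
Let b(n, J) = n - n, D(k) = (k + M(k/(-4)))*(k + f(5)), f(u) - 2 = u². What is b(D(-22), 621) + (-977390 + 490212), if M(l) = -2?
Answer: -487178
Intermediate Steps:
f(u) = 2 + u²
D(k) = (-2 + k)*(27 + k) (D(k) = (k - 2)*(k + (2 + 5²)) = (-2 + k)*(k + (2 + 25)) = (-2 + k)*(k + 27) = (-2 + k)*(27 + k))
b(n, J) = 0
b(D(-22), 621) + (-977390 + 490212) = 0 + (-977390 + 490212) = 0 - 487178 = -487178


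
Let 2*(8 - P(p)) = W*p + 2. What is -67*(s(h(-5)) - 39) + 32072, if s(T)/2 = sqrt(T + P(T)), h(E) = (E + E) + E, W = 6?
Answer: 34685 - 134*sqrt(37) ≈ 33870.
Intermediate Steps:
h(E) = 3*E (h(E) = 2*E + E = 3*E)
P(p) = 7 - 3*p (P(p) = 8 - (6*p + 2)/2 = 8 - (2 + 6*p)/2 = 8 + (-1 - 3*p) = 7 - 3*p)
s(T) = 2*sqrt(7 - 2*T) (s(T) = 2*sqrt(T + (7 - 3*T)) = 2*sqrt(7 - 2*T))
-67*(s(h(-5)) - 39) + 32072 = -67*(2*sqrt(7 - 6*(-5)) - 39) + 32072 = -67*(2*sqrt(7 - 2*(-15)) - 39) + 32072 = -67*(2*sqrt(7 + 30) - 39) + 32072 = -67*(2*sqrt(37) - 39) + 32072 = -67*(-39 + 2*sqrt(37)) + 32072 = (2613 - 134*sqrt(37)) + 32072 = 34685 - 134*sqrt(37)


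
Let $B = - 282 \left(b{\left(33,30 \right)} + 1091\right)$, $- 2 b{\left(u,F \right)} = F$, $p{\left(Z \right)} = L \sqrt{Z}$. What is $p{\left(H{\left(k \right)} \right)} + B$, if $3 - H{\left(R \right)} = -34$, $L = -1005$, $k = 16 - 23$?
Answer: $-303432 - 1005 \sqrt{37} \approx -3.0955 \cdot 10^{5}$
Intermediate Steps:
$k = -7$
$H{\left(R \right)} = 37$ ($H{\left(R \right)} = 3 - -34 = 3 + 34 = 37$)
$p{\left(Z \right)} = - 1005 \sqrt{Z}$
$b{\left(u,F \right)} = - \frac{F}{2}$
$B = -303432$ ($B = - 282 \left(\left(- \frac{1}{2}\right) 30 + 1091\right) = - 282 \left(-15 + 1091\right) = \left(-282\right) 1076 = -303432$)
$p{\left(H{\left(k \right)} \right)} + B = - 1005 \sqrt{37} - 303432 = -303432 - 1005 \sqrt{37}$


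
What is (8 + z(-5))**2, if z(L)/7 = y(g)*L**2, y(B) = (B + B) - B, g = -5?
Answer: 751689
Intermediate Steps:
y(B) = B (y(B) = 2*B - B = B)
z(L) = -35*L**2 (z(L) = 7*(-5*L**2) = -35*L**2)
(8 + z(-5))**2 = (8 - 35*(-5)**2)**2 = (8 - 35*25)**2 = (8 - 875)**2 = (-867)**2 = 751689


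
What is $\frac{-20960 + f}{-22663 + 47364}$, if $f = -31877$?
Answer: $- \frac{52837}{24701} \approx -2.1391$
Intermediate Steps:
$\frac{-20960 + f}{-22663 + 47364} = \frac{-20960 - 31877}{-22663 + 47364} = - \frac{52837}{24701}$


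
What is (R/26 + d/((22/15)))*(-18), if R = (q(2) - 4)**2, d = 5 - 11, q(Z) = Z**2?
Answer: 810/11 ≈ 73.636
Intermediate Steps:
d = -6
R = 0 (R = (2**2 - 4)**2 = (4 - 4)**2 = 0**2 = 0)
(R/26 + d/((22/15)))*(-18) = (0/26 - 6/(22/15))*(-18) = (0*(1/26) - 6/(22*(1/15)))*(-18) = (0 - 6/22/15)*(-18) = (0 - 6*15/22)*(-18) = (0 - 45/11)*(-18) = -45/11*(-18) = 810/11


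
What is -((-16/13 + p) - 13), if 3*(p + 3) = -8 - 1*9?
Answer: 893/39 ≈ 22.897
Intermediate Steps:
p = -26/3 (p = -3 + (-8 - 1*9)/3 = -3 + (-8 - 9)/3 = -3 + (⅓)*(-17) = -3 - 17/3 = -26/3 ≈ -8.6667)
-((-16/13 + p) - 13) = -((-16/13 - 26/3) - 13) = -(-386/39 - 13) = -1*(-893/39) = 893/39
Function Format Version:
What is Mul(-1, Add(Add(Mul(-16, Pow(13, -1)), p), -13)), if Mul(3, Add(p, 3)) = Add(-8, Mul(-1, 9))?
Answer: Rational(893, 39) ≈ 22.897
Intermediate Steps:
p = Rational(-26, 3) (p = Add(-3, Mul(Rational(1, 3), Add(-8, Mul(-1, 9)))) = Add(-3, Mul(Rational(1, 3), Add(-8, -9))) = Add(-3, Mul(Rational(1, 3), -17)) = Add(-3, Rational(-17, 3)) = Rational(-26, 3) ≈ -8.6667)
Mul(-1, Add(Add(Mul(-16, Pow(13, -1)), p), -13)) = Mul(-1, Add(Add(Mul(-16, Pow(13, -1)), Rational(-26, 3)), -13)) = Mul(-1, Add(Add(Mul(-16, Rational(1, 13)), Rational(-26, 3)), -13)) = Mul(-1, Add(Add(Rational(-16, 13), Rational(-26, 3)), -13)) = Mul(-1, Add(Rational(-386, 39), -13)) = Mul(-1, Rational(-893, 39)) = Rational(893, 39)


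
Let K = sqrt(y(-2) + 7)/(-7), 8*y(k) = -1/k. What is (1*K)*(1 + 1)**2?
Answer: -sqrt(113)/7 ≈ -1.5186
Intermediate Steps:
y(k) = -1/(8*k) (y(k) = (-1/k)/8 = -1/(8*k))
K = -sqrt(113)/28 (K = sqrt(-1/8/(-2) + 7)/(-7) = sqrt(-1/8*(-1/2) + 7)*(-1/7) = sqrt(1/16 + 7)*(-1/7) = sqrt(113/16)*(-1/7) = (sqrt(113)/4)*(-1/7) = -sqrt(113)/28 ≈ -0.37965)
(1*K)*(1 + 1)**2 = (1*(-sqrt(113)/28))*(1 + 1)**2 = -sqrt(113)/28*2**2 = -sqrt(113)/28*4 = -sqrt(113)/7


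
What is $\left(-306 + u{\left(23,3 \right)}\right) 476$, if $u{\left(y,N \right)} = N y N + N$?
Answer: $-45696$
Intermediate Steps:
$u{\left(y,N \right)} = N + y N^{2}$ ($u{\left(y,N \right)} = y N^{2} + N = N + y N^{2}$)
$\left(-306 + u{\left(23,3 \right)}\right) 476 = \left(-306 + 3 \left(1 + 3 \cdot 23\right)\right) 476 = \left(-306 + 3 \left(1 + 69\right)\right) 476 = \left(-306 + 3 \cdot 70\right) 476 = \left(-306 + 210\right) 476 = \left(-96\right) 476 = -45696$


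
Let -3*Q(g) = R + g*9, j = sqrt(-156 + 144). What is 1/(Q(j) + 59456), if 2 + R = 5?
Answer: 59455/3534897133 + 6*I*sqrt(3)/3534897133 ≈ 1.6819e-5 + 2.9399e-9*I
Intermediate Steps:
R = 3 (R = -2 + 5 = 3)
j = 2*I*sqrt(3) (j = sqrt(-12) = 2*I*sqrt(3) ≈ 3.4641*I)
Q(g) = -1 - 3*g (Q(g) = -(3 + g*9)/3 = -(3 + 9*g)/3 = -1 - 3*g)
1/(Q(j) + 59456) = 1/((-1 - 6*I*sqrt(3)) + 59456) = 1/(59455 - 6*I*sqrt(3))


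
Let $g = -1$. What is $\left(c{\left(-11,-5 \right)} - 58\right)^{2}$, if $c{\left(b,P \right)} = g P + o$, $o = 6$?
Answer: $2209$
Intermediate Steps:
$c{\left(b,P \right)} = 6 - P$ ($c{\left(b,P \right)} = - P + 6 = 6 - P$)
$\left(c{\left(-11,-5 \right)} - 58\right)^{2} = \left(\left(6 - -5\right) - 58\right)^{2} = \left(\left(6 + 5\right) - 58\right)^{2} = \left(11 - 58\right)^{2} = \left(-47\right)^{2} = 2209$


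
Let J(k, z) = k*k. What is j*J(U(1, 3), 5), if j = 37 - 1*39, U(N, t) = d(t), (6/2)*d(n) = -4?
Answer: -32/9 ≈ -3.5556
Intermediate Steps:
d(n) = -4/3 (d(n) = (⅓)*(-4) = -4/3)
U(N, t) = -4/3
J(k, z) = k²
j = -2 (j = 37 - 39 = -2)
j*J(U(1, 3), 5) = -2*(-4/3)² = -2*16/9 = -32/9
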